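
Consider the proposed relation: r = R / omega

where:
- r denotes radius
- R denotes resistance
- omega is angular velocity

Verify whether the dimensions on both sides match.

No

r (radius) has dimensions [L].
R (resistance) has dimensions [I^-2 L^2 M T^-3].
omega (angular velocity) has dimensions [T^-1].

Left side: [L]
Right side: [I^-2 L^2 M T^-2]

The two sides have different dimensions, so the equation is NOT dimensionally consistent.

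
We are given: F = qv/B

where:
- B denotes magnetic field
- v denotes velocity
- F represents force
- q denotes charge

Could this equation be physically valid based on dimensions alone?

No

B (magnetic field) has dimensions [I^-1 M T^-2].
v (velocity) has dimensions [L T^-1].
F (force) has dimensions [L M T^-2].
q (charge) has dimensions [I T].

Left side: [L M T^-2]
Right side: [I^2 L M^-1 T^2]

The two sides have different dimensions, so the equation is NOT dimensionally consistent.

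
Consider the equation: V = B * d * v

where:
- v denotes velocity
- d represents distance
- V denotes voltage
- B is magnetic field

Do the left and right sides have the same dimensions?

Yes

v (velocity) has dimensions [L T^-1].
d (distance) has dimensions [L].
V (voltage) has dimensions [I^-1 L^2 M T^-3].
B (magnetic field) has dimensions [I^-1 M T^-2].

Left side: [I^-1 L^2 M T^-3]
Right side: [I^-1 L^2 M T^-3]

Both sides have the same dimensions, so the equation is dimensionally consistent.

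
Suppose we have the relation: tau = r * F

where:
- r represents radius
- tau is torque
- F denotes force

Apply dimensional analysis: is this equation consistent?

Yes

r (radius) has dimensions [L].
tau (torque) has dimensions [L^2 M T^-2].
F (force) has dimensions [L M T^-2].

Left side: [L^2 M T^-2]
Right side: [L^2 M T^-2]

Both sides have the same dimensions, so the equation is dimensionally consistent.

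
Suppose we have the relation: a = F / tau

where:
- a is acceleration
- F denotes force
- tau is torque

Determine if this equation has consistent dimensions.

No

a (acceleration) has dimensions [L T^-2].
F (force) has dimensions [L M T^-2].
tau (torque) has dimensions [L^2 M T^-2].

Left side: [L T^-2]
Right side: [L^-1]

The two sides have different dimensions, so the equation is NOT dimensionally consistent.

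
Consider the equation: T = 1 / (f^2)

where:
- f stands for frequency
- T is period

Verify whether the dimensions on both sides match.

No

f (frequency) has dimensions [T^-1].
T (period) has dimensions [T].

Left side: [T]
Right side: [T^2]

The two sides have different dimensions, so the equation is NOT dimensionally consistent.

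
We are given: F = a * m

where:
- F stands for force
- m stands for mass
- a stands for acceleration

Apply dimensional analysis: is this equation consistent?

Yes

F (force) has dimensions [L M T^-2].
m (mass) has dimensions [M].
a (acceleration) has dimensions [L T^-2].

Left side: [L M T^-2]
Right side: [L M T^-2]

Both sides have the same dimensions, so the equation is dimensionally consistent.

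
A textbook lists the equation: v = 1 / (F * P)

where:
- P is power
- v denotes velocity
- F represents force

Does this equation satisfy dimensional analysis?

No

P (power) has dimensions [L^2 M T^-3].
v (velocity) has dimensions [L T^-1].
F (force) has dimensions [L M T^-2].

Left side: [L T^-1]
Right side: [L^-3 M^-2 T^5]

The two sides have different dimensions, so the equation is NOT dimensionally consistent.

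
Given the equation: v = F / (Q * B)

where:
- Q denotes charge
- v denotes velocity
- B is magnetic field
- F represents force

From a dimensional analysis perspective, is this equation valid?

Yes

Q (charge) has dimensions [I T].
v (velocity) has dimensions [L T^-1].
B (magnetic field) has dimensions [I^-1 M T^-2].
F (force) has dimensions [L M T^-2].

Left side: [L T^-1]
Right side: [L T^-1]

Both sides have the same dimensions, so the equation is dimensionally consistent.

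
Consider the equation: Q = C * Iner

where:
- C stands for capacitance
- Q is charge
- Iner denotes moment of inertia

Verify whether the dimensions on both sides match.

No

C (capacitance) has dimensions [I^2 L^-2 M^-1 T^4].
Q (charge) has dimensions [I T].
Iner (moment of inertia) has dimensions [L^2 M].

Left side: [I T]
Right side: [I^2 T^4]

The two sides have different dimensions, so the equation is NOT dimensionally consistent.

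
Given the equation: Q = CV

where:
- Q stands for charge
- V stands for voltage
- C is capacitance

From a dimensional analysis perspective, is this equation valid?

Yes

Q (charge) has dimensions [I T].
V (voltage) has dimensions [I^-1 L^2 M T^-3].
C (capacitance) has dimensions [I^2 L^-2 M^-1 T^4].

Left side: [I T]
Right side: [I T]

Both sides have the same dimensions, so the equation is dimensionally consistent.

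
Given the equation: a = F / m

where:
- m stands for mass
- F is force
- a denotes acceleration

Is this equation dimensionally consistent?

Yes

m (mass) has dimensions [M].
F (force) has dimensions [L M T^-2].
a (acceleration) has dimensions [L T^-2].

Left side: [L T^-2]
Right side: [L T^-2]

Both sides have the same dimensions, so the equation is dimensionally consistent.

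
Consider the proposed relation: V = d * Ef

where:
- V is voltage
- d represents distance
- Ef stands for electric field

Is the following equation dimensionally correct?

Yes

V (voltage) has dimensions [I^-1 L^2 M T^-3].
d (distance) has dimensions [L].
Ef (electric field) has dimensions [I^-1 L M T^-3].

Left side: [I^-1 L^2 M T^-3]
Right side: [I^-1 L^2 M T^-3]

Both sides have the same dimensions, so the equation is dimensionally consistent.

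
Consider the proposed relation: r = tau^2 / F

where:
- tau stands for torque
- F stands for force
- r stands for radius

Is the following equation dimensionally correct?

No

tau (torque) has dimensions [L^2 M T^-2].
F (force) has dimensions [L M T^-2].
r (radius) has dimensions [L].

Left side: [L]
Right side: [L^3 M T^-2]

The two sides have different dimensions, so the equation is NOT dimensionally consistent.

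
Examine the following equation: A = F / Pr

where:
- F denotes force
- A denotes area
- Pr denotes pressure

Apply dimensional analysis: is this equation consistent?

Yes

F (force) has dimensions [L M T^-2].
A (area) has dimensions [L^2].
Pr (pressure) has dimensions [L^-1 M T^-2].

Left side: [L^2]
Right side: [L^2]

Both sides have the same dimensions, so the equation is dimensionally consistent.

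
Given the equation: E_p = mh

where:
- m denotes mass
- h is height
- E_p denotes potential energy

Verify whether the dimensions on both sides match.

No

m (mass) has dimensions [M].
h (height) has dimensions [L].
E_p (potential energy) has dimensions [L^2 M T^-2].

Left side: [L^2 M T^-2]
Right side: [L M]

The two sides have different dimensions, so the equation is NOT dimensionally consistent.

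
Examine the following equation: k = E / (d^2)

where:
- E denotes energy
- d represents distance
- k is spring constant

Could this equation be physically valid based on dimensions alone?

Yes

E (energy) has dimensions [L^2 M T^-2].
d (distance) has dimensions [L].
k (spring constant) has dimensions [M T^-2].

Left side: [M T^-2]
Right side: [M T^-2]

Both sides have the same dimensions, so the equation is dimensionally consistent.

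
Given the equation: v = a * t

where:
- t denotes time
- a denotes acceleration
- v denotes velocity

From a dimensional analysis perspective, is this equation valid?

Yes

t (time) has dimensions [T].
a (acceleration) has dimensions [L T^-2].
v (velocity) has dimensions [L T^-1].

Left side: [L T^-1]
Right side: [L T^-1]

Both sides have the same dimensions, so the equation is dimensionally consistent.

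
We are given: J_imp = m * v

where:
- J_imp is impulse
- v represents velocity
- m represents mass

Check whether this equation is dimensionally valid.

Yes

J_imp (impulse) has dimensions [L M T^-1].
v (velocity) has dimensions [L T^-1].
m (mass) has dimensions [M].

Left side: [L M T^-1]
Right side: [L M T^-1]

Both sides have the same dimensions, so the equation is dimensionally consistent.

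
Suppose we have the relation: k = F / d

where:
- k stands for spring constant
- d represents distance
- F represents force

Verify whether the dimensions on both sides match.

Yes

k (spring constant) has dimensions [M T^-2].
d (distance) has dimensions [L].
F (force) has dimensions [L M T^-2].

Left side: [M T^-2]
Right side: [M T^-2]

Both sides have the same dimensions, so the equation is dimensionally consistent.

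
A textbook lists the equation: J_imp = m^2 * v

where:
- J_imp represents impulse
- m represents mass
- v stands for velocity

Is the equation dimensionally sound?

No

J_imp (impulse) has dimensions [L M T^-1].
m (mass) has dimensions [M].
v (velocity) has dimensions [L T^-1].

Left side: [L M T^-1]
Right side: [L M^2 T^-1]

The two sides have different dimensions, so the equation is NOT dimensionally consistent.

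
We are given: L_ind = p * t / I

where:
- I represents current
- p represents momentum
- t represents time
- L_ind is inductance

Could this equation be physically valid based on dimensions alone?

No

I (current) has dimensions [I].
p (momentum) has dimensions [L M T^-1].
t (time) has dimensions [T].
L_ind (inductance) has dimensions [I^-2 L^2 M T^-2].

Left side: [I^-2 L^2 M T^-2]
Right side: [I^-1 L M]

The two sides have different dimensions, so the equation is NOT dimensionally consistent.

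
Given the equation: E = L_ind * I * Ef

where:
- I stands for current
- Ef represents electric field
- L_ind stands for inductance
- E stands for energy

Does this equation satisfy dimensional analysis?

No

I (current) has dimensions [I].
Ef (electric field) has dimensions [I^-1 L M T^-3].
L_ind (inductance) has dimensions [I^-2 L^2 M T^-2].
E (energy) has dimensions [L^2 M T^-2].

Left side: [L^2 M T^-2]
Right side: [I^-2 L^3 M^2 T^-5]

The two sides have different dimensions, so the equation is NOT dimensionally consistent.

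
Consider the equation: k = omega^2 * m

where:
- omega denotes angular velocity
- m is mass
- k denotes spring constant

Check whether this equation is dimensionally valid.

Yes

omega (angular velocity) has dimensions [T^-1].
m (mass) has dimensions [M].
k (spring constant) has dimensions [M T^-2].

Left side: [M T^-2]
Right side: [M T^-2]

Both sides have the same dimensions, so the equation is dimensionally consistent.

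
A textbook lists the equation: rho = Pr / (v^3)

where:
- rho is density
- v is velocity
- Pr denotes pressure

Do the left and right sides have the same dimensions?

No

rho (density) has dimensions [L^-3 M].
v (velocity) has dimensions [L T^-1].
Pr (pressure) has dimensions [L^-1 M T^-2].

Left side: [L^-3 M]
Right side: [L^-4 M T]

The two sides have different dimensions, so the equation is NOT dimensionally consistent.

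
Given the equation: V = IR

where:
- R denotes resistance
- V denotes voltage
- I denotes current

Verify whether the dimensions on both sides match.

Yes

R (resistance) has dimensions [I^-2 L^2 M T^-3].
V (voltage) has dimensions [I^-1 L^2 M T^-3].
I (current) has dimensions [I].

Left side: [I^-1 L^2 M T^-3]
Right side: [I^-1 L^2 M T^-3]

Both sides have the same dimensions, so the equation is dimensionally consistent.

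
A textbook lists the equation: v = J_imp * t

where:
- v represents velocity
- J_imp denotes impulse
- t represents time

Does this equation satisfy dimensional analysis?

No

v (velocity) has dimensions [L T^-1].
J_imp (impulse) has dimensions [L M T^-1].
t (time) has dimensions [T].

Left side: [L T^-1]
Right side: [L M]

The two sides have different dimensions, so the equation is NOT dimensionally consistent.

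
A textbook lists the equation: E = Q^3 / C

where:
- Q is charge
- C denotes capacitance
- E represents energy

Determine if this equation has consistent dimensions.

No

Q (charge) has dimensions [I T].
C (capacitance) has dimensions [I^2 L^-2 M^-1 T^4].
E (energy) has dimensions [L^2 M T^-2].

Left side: [L^2 M T^-2]
Right side: [I L^2 M T^-1]

The two sides have different dimensions, so the equation is NOT dimensionally consistent.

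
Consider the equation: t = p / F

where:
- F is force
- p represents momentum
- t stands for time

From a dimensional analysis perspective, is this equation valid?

Yes

F (force) has dimensions [L M T^-2].
p (momentum) has dimensions [L M T^-1].
t (time) has dimensions [T].

Left side: [T]
Right side: [T]

Both sides have the same dimensions, so the equation is dimensionally consistent.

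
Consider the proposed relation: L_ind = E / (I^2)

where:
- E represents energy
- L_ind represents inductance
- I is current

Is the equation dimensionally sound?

Yes

E (energy) has dimensions [L^2 M T^-2].
L_ind (inductance) has dimensions [I^-2 L^2 M T^-2].
I (current) has dimensions [I].

Left side: [I^-2 L^2 M T^-2]
Right side: [I^-2 L^2 M T^-2]

Both sides have the same dimensions, so the equation is dimensionally consistent.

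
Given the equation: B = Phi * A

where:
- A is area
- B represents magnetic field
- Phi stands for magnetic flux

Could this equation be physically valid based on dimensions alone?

No

A (area) has dimensions [L^2].
B (magnetic field) has dimensions [I^-1 M T^-2].
Phi (magnetic flux) has dimensions [I^-1 L^2 M T^-2].

Left side: [I^-1 M T^-2]
Right side: [I^-1 L^4 M T^-2]

The two sides have different dimensions, so the equation is NOT dimensionally consistent.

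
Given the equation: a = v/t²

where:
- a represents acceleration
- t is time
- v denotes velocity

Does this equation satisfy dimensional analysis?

No

a (acceleration) has dimensions [L T^-2].
t (time) has dimensions [T].
v (velocity) has dimensions [L T^-1].

Left side: [L T^-2]
Right side: [L T^-3]

The two sides have different dimensions, so the equation is NOT dimensionally consistent.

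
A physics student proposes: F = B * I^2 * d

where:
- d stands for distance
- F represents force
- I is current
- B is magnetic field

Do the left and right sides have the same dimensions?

No

d (distance) has dimensions [L].
F (force) has dimensions [L M T^-2].
I (current) has dimensions [I].
B (magnetic field) has dimensions [I^-1 M T^-2].

Left side: [L M T^-2]
Right side: [I L M T^-2]

The two sides have different dimensions, so the equation is NOT dimensionally consistent.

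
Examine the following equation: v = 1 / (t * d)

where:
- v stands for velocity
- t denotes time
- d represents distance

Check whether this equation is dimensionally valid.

No

v (velocity) has dimensions [L T^-1].
t (time) has dimensions [T].
d (distance) has dimensions [L].

Left side: [L T^-1]
Right side: [L^-1 T^-1]

The two sides have different dimensions, so the equation is NOT dimensionally consistent.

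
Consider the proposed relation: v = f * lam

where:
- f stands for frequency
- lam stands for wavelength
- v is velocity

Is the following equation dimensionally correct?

Yes

f (frequency) has dimensions [T^-1].
lam (wavelength) has dimensions [L].
v (velocity) has dimensions [L T^-1].

Left side: [L T^-1]
Right side: [L T^-1]

Both sides have the same dimensions, so the equation is dimensionally consistent.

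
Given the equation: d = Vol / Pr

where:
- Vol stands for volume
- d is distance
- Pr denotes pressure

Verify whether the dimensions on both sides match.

No

Vol (volume) has dimensions [L^3].
d (distance) has dimensions [L].
Pr (pressure) has dimensions [L^-1 M T^-2].

Left side: [L]
Right side: [L^4 M^-1 T^2]

The two sides have different dimensions, so the equation is NOT dimensionally consistent.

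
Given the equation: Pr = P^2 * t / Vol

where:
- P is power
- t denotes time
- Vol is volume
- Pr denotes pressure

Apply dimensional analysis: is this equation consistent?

No

P (power) has dimensions [L^2 M T^-3].
t (time) has dimensions [T].
Vol (volume) has dimensions [L^3].
Pr (pressure) has dimensions [L^-1 M T^-2].

Left side: [L^-1 M T^-2]
Right side: [L M^2 T^-5]

The two sides have different dimensions, so the equation is NOT dimensionally consistent.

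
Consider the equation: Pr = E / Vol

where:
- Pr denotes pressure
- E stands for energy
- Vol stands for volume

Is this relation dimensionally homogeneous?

Yes

Pr (pressure) has dimensions [L^-1 M T^-2].
E (energy) has dimensions [L^2 M T^-2].
Vol (volume) has dimensions [L^3].

Left side: [L^-1 M T^-2]
Right side: [L^-1 M T^-2]

Both sides have the same dimensions, so the equation is dimensionally consistent.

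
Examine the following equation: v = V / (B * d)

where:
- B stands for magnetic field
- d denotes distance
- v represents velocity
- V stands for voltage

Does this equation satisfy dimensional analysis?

Yes

B (magnetic field) has dimensions [I^-1 M T^-2].
d (distance) has dimensions [L].
v (velocity) has dimensions [L T^-1].
V (voltage) has dimensions [I^-1 L^2 M T^-3].

Left side: [L T^-1]
Right side: [L T^-1]

Both sides have the same dimensions, so the equation is dimensionally consistent.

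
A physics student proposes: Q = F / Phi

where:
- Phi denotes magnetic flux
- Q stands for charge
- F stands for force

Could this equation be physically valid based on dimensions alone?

No

Phi (magnetic flux) has dimensions [I^-1 L^2 M T^-2].
Q (charge) has dimensions [I T].
F (force) has dimensions [L M T^-2].

Left side: [I T]
Right side: [I L^-1]

The two sides have different dimensions, so the equation is NOT dimensionally consistent.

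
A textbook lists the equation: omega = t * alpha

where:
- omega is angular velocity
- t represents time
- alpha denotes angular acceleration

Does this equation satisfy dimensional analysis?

Yes

omega (angular velocity) has dimensions [T^-1].
t (time) has dimensions [T].
alpha (angular acceleration) has dimensions [T^-2].

Left side: [T^-1]
Right side: [T^-1]

Both sides have the same dimensions, so the equation is dimensionally consistent.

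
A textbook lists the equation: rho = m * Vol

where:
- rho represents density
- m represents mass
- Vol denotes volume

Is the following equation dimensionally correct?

No

rho (density) has dimensions [L^-3 M].
m (mass) has dimensions [M].
Vol (volume) has dimensions [L^3].

Left side: [L^-3 M]
Right side: [L^3 M]

The two sides have different dimensions, so the equation is NOT dimensionally consistent.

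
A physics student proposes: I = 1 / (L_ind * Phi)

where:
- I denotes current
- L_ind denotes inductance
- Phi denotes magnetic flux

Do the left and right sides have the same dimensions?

No

I (current) has dimensions [I].
L_ind (inductance) has dimensions [I^-2 L^2 M T^-2].
Phi (magnetic flux) has dimensions [I^-1 L^2 M T^-2].

Left side: [I]
Right side: [I^3 L^-4 M^-2 T^4]

The two sides have different dimensions, so the equation is NOT dimensionally consistent.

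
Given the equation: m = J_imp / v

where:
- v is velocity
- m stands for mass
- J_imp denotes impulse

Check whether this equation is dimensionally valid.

Yes

v (velocity) has dimensions [L T^-1].
m (mass) has dimensions [M].
J_imp (impulse) has dimensions [L M T^-1].

Left side: [M]
Right side: [M]

Both sides have the same dimensions, so the equation is dimensionally consistent.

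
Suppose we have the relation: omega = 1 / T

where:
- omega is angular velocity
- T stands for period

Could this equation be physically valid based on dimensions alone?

Yes

omega (angular velocity) has dimensions [T^-1].
T (period) has dimensions [T].

Left side: [T^-1]
Right side: [T^-1]

Both sides have the same dimensions, so the equation is dimensionally consistent.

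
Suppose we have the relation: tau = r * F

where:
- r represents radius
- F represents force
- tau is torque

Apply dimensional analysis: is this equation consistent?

Yes

r (radius) has dimensions [L].
F (force) has dimensions [L M T^-2].
tau (torque) has dimensions [L^2 M T^-2].

Left side: [L^2 M T^-2]
Right side: [L^2 M T^-2]

Both sides have the same dimensions, so the equation is dimensionally consistent.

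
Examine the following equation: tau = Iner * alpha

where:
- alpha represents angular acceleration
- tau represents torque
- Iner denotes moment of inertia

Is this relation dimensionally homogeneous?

Yes

alpha (angular acceleration) has dimensions [T^-2].
tau (torque) has dimensions [L^2 M T^-2].
Iner (moment of inertia) has dimensions [L^2 M].

Left side: [L^2 M T^-2]
Right side: [L^2 M T^-2]

Both sides have the same dimensions, so the equation is dimensionally consistent.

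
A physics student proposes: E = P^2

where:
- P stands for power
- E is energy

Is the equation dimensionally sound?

No

P (power) has dimensions [L^2 M T^-3].
E (energy) has dimensions [L^2 M T^-2].

Left side: [L^2 M T^-2]
Right side: [L^4 M^2 T^-6]

The two sides have different dimensions, so the equation is NOT dimensionally consistent.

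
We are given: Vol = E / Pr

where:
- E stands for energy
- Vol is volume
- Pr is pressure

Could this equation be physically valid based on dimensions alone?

Yes

E (energy) has dimensions [L^2 M T^-2].
Vol (volume) has dimensions [L^3].
Pr (pressure) has dimensions [L^-1 M T^-2].

Left side: [L^3]
Right side: [L^3]

Both sides have the same dimensions, so the equation is dimensionally consistent.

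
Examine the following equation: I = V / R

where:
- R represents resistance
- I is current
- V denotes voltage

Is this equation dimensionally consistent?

Yes

R (resistance) has dimensions [I^-2 L^2 M T^-3].
I (current) has dimensions [I].
V (voltage) has dimensions [I^-1 L^2 M T^-3].

Left side: [I]
Right side: [I]

Both sides have the same dimensions, so the equation is dimensionally consistent.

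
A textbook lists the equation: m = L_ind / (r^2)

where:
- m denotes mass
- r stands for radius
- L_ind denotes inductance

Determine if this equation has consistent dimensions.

No

m (mass) has dimensions [M].
r (radius) has dimensions [L].
L_ind (inductance) has dimensions [I^-2 L^2 M T^-2].

Left side: [M]
Right side: [I^-2 M T^-2]

The two sides have different dimensions, so the equation is NOT dimensionally consistent.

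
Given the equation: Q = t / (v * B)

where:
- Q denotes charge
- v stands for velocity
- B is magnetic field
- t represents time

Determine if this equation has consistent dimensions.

No

Q (charge) has dimensions [I T].
v (velocity) has dimensions [L T^-1].
B (magnetic field) has dimensions [I^-1 M T^-2].
t (time) has dimensions [T].

Left side: [I T]
Right side: [I L^-1 M^-1 T^4]

The two sides have different dimensions, so the equation is NOT dimensionally consistent.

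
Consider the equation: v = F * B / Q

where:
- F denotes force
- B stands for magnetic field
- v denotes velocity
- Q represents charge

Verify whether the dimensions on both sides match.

No

F (force) has dimensions [L M T^-2].
B (magnetic field) has dimensions [I^-1 M T^-2].
v (velocity) has dimensions [L T^-1].
Q (charge) has dimensions [I T].

Left side: [L T^-1]
Right side: [I^-2 L M^2 T^-5]

The two sides have different dimensions, so the equation is NOT dimensionally consistent.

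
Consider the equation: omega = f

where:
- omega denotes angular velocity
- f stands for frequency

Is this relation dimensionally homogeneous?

Yes

omega (angular velocity) has dimensions [T^-1].
f (frequency) has dimensions [T^-1].

Left side: [T^-1]
Right side: [T^-1]

Both sides have the same dimensions, so the equation is dimensionally consistent.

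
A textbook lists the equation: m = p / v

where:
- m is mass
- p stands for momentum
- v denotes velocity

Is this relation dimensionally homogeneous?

Yes

m (mass) has dimensions [M].
p (momentum) has dimensions [L M T^-1].
v (velocity) has dimensions [L T^-1].

Left side: [M]
Right side: [M]

Both sides have the same dimensions, so the equation is dimensionally consistent.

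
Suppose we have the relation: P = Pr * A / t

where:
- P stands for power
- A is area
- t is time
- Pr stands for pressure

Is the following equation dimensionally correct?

No

P (power) has dimensions [L^2 M T^-3].
A (area) has dimensions [L^2].
t (time) has dimensions [T].
Pr (pressure) has dimensions [L^-1 M T^-2].

Left side: [L^2 M T^-3]
Right side: [L M T^-3]

The two sides have different dimensions, so the equation is NOT dimensionally consistent.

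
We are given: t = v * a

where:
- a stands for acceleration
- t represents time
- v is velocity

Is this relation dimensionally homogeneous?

No

a (acceleration) has dimensions [L T^-2].
t (time) has dimensions [T].
v (velocity) has dimensions [L T^-1].

Left side: [T]
Right side: [L^2 T^-3]

The two sides have different dimensions, so the equation is NOT dimensionally consistent.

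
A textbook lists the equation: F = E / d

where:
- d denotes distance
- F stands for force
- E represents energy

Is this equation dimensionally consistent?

Yes

d (distance) has dimensions [L].
F (force) has dimensions [L M T^-2].
E (energy) has dimensions [L^2 M T^-2].

Left side: [L M T^-2]
Right side: [L M T^-2]

Both sides have the same dimensions, so the equation is dimensionally consistent.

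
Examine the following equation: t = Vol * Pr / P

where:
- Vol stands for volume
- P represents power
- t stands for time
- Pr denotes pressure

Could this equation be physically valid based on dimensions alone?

Yes

Vol (volume) has dimensions [L^3].
P (power) has dimensions [L^2 M T^-3].
t (time) has dimensions [T].
Pr (pressure) has dimensions [L^-1 M T^-2].

Left side: [T]
Right side: [T]

Both sides have the same dimensions, so the equation is dimensionally consistent.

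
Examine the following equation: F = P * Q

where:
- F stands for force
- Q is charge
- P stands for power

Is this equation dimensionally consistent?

No

F (force) has dimensions [L M T^-2].
Q (charge) has dimensions [I T].
P (power) has dimensions [L^2 M T^-3].

Left side: [L M T^-2]
Right side: [I L^2 M T^-2]

The two sides have different dimensions, so the equation is NOT dimensionally consistent.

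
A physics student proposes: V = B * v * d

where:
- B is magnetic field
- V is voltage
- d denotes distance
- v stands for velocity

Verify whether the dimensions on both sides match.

Yes

B (magnetic field) has dimensions [I^-1 M T^-2].
V (voltage) has dimensions [I^-1 L^2 M T^-3].
d (distance) has dimensions [L].
v (velocity) has dimensions [L T^-1].

Left side: [I^-1 L^2 M T^-3]
Right side: [I^-1 L^2 M T^-3]

Both sides have the same dimensions, so the equation is dimensionally consistent.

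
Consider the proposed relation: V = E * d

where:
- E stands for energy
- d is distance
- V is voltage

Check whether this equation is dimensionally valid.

No

E (energy) has dimensions [L^2 M T^-2].
d (distance) has dimensions [L].
V (voltage) has dimensions [I^-1 L^2 M T^-3].

Left side: [I^-1 L^2 M T^-3]
Right side: [L^3 M T^-2]

The two sides have different dimensions, so the equation is NOT dimensionally consistent.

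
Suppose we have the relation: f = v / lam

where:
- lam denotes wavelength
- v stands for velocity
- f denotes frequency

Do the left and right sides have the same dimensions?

Yes

lam (wavelength) has dimensions [L].
v (velocity) has dimensions [L T^-1].
f (frequency) has dimensions [T^-1].

Left side: [T^-1]
Right side: [T^-1]

Both sides have the same dimensions, so the equation is dimensionally consistent.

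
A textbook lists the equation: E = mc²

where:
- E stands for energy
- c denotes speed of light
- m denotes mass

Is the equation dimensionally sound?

Yes

E (energy) has dimensions [L^2 M T^-2].
c (speed of light) has dimensions [L T^-1].
m (mass) has dimensions [M].

Left side: [L^2 M T^-2]
Right side: [L^2 M T^-2]

Both sides have the same dimensions, so the equation is dimensionally consistent.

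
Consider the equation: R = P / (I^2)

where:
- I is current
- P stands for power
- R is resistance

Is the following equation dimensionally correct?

Yes

I (current) has dimensions [I].
P (power) has dimensions [L^2 M T^-3].
R (resistance) has dimensions [I^-2 L^2 M T^-3].

Left side: [I^-2 L^2 M T^-3]
Right side: [I^-2 L^2 M T^-3]

Both sides have the same dimensions, so the equation is dimensionally consistent.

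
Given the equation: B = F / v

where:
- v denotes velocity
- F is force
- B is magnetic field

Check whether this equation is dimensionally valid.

No

v (velocity) has dimensions [L T^-1].
F (force) has dimensions [L M T^-2].
B (magnetic field) has dimensions [I^-1 M T^-2].

Left side: [I^-1 M T^-2]
Right side: [M T^-1]

The two sides have different dimensions, so the equation is NOT dimensionally consistent.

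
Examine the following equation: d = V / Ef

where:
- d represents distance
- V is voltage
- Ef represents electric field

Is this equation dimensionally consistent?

Yes

d (distance) has dimensions [L].
V (voltage) has dimensions [I^-1 L^2 M T^-3].
Ef (electric field) has dimensions [I^-1 L M T^-3].

Left side: [L]
Right side: [L]

Both sides have the same dimensions, so the equation is dimensionally consistent.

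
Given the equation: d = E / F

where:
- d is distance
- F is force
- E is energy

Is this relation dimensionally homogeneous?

Yes

d (distance) has dimensions [L].
F (force) has dimensions [L M T^-2].
E (energy) has dimensions [L^2 M T^-2].

Left side: [L]
Right side: [L]

Both sides have the same dimensions, so the equation is dimensionally consistent.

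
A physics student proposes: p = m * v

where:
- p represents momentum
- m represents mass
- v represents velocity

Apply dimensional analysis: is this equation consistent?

Yes

p (momentum) has dimensions [L M T^-1].
m (mass) has dimensions [M].
v (velocity) has dimensions [L T^-1].

Left side: [L M T^-1]
Right side: [L M T^-1]

Both sides have the same dimensions, so the equation is dimensionally consistent.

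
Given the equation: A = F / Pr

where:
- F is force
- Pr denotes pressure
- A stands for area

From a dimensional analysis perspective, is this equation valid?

Yes

F (force) has dimensions [L M T^-2].
Pr (pressure) has dimensions [L^-1 M T^-2].
A (area) has dimensions [L^2].

Left side: [L^2]
Right side: [L^2]

Both sides have the same dimensions, so the equation is dimensionally consistent.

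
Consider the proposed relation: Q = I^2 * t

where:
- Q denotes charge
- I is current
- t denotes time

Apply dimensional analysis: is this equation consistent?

No

Q (charge) has dimensions [I T].
I (current) has dimensions [I].
t (time) has dimensions [T].

Left side: [I T]
Right side: [I^2 T]

The two sides have different dimensions, so the equation is NOT dimensionally consistent.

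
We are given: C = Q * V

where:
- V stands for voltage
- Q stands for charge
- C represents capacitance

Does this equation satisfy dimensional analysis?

No

V (voltage) has dimensions [I^-1 L^2 M T^-3].
Q (charge) has dimensions [I T].
C (capacitance) has dimensions [I^2 L^-2 M^-1 T^4].

Left side: [I^2 L^-2 M^-1 T^4]
Right side: [L^2 M T^-2]

The two sides have different dimensions, so the equation is NOT dimensionally consistent.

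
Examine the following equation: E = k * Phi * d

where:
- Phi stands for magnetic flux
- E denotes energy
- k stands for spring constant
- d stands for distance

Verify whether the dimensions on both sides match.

No

Phi (magnetic flux) has dimensions [I^-1 L^2 M T^-2].
E (energy) has dimensions [L^2 M T^-2].
k (spring constant) has dimensions [M T^-2].
d (distance) has dimensions [L].

Left side: [L^2 M T^-2]
Right side: [I^-1 L^3 M^2 T^-4]

The two sides have different dimensions, so the equation is NOT dimensionally consistent.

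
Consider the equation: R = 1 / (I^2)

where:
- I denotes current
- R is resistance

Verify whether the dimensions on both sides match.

No

I (current) has dimensions [I].
R (resistance) has dimensions [I^-2 L^2 M T^-3].

Left side: [I^-2 L^2 M T^-3]
Right side: [I^-2]

The two sides have different dimensions, so the equation is NOT dimensionally consistent.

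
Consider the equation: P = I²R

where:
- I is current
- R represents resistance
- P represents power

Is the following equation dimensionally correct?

Yes

I (current) has dimensions [I].
R (resistance) has dimensions [I^-2 L^2 M T^-3].
P (power) has dimensions [L^2 M T^-3].

Left side: [L^2 M T^-3]
Right side: [L^2 M T^-3]

Both sides have the same dimensions, so the equation is dimensionally consistent.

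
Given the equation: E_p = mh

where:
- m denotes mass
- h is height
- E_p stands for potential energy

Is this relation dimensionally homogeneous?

No

m (mass) has dimensions [M].
h (height) has dimensions [L].
E_p (potential energy) has dimensions [L^2 M T^-2].

Left side: [L^2 M T^-2]
Right side: [L M]

The two sides have different dimensions, so the equation is NOT dimensionally consistent.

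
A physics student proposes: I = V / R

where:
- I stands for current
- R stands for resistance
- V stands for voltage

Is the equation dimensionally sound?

Yes

I (current) has dimensions [I].
R (resistance) has dimensions [I^-2 L^2 M T^-3].
V (voltage) has dimensions [I^-1 L^2 M T^-3].

Left side: [I]
Right side: [I]

Both sides have the same dimensions, so the equation is dimensionally consistent.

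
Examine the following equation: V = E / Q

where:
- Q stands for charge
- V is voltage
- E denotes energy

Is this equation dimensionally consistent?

Yes

Q (charge) has dimensions [I T].
V (voltage) has dimensions [I^-1 L^2 M T^-3].
E (energy) has dimensions [L^2 M T^-2].

Left side: [I^-1 L^2 M T^-3]
Right side: [I^-1 L^2 M T^-3]

Both sides have the same dimensions, so the equation is dimensionally consistent.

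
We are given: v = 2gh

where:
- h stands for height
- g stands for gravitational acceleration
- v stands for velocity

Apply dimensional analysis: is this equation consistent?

No

h (height) has dimensions [L].
g (gravitational acceleration) has dimensions [L T^-2].
v (velocity) has dimensions [L T^-1].

Left side: [L T^-1]
Right side: [L^2 T^-2]

The two sides have different dimensions, so the equation is NOT dimensionally consistent.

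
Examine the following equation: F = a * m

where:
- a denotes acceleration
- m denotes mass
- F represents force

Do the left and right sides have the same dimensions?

Yes

a (acceleration) has dimensions [L T^-2].
m (mass) has dimensions [M].
F (force) has dimensions [L M T^-2].

Left side: [L M T^-2]
Right side: [L M T^-2]

Both sides have the same dimensions, so the equation is dimensionally consistent.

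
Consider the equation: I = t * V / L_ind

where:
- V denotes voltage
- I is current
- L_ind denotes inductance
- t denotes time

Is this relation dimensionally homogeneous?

Yes

V (voltage) has dimensions [I^-1 L^2 M T^-3].
I (current) has dimensions [I].
L_ind (inductance) has dimensions [I^-2 L^2 M T^-2].
t (time) has dimensions [T].

Left side: [I]
Right side: [I]

Both sides have the same dimensions, so the equation is dimensionally consistent.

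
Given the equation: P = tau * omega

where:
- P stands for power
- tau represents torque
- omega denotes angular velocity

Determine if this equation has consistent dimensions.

Yes

P (power) has dimensions [L^2 M T^-3].
tau (torque) has dimensions [L^2 M T^-2].
omega (angular velocity) has dimensions [T^-1].

Left side: [L^2 M T^-3]
Right side: [L^2 M T^-3]

Both sides have the same dimensions, so the equation is dimensionally consistent.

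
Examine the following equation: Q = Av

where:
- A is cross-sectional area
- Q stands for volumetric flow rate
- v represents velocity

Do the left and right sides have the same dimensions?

Yes

A (cross-sectional area) has dimensions [L^2].
Q (volumetric flow rate) has dimensions [L^3 T^-1].
v (velocity) has dimensions [L T^-1].

Left side: [L^3 T^-1]
Right side: [L^3 T^-1]

Both sides have the same dimensions, so the equation is dimensionally consistent.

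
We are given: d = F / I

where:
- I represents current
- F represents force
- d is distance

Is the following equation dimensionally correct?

No

I (current) has dimensions [I].
F (force) has dimensions [L M T^-2].
d (distance) has dimensions [L].

Left side: [L]
Right side: [I^-1 L M T^-2]

The two sides have different dimensions, so the equation is NOT dimensionally consistent.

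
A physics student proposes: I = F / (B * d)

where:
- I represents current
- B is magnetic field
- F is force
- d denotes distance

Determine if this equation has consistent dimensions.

Yes

I (current) has dimensions [I].
B (magnetic field) has dimensions [I^-1 M T^-2].
F (force) has dimensions [L M T^-2].
d (distance) has dimensions [L].

Left side: [I]
Right side: [I]

Both sides have the same dimensions, so the equation is dimensionally consistent.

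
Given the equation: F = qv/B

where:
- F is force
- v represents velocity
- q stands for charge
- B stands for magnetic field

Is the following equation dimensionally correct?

No

F (force) has dimensions [L M T^-2].
v (velocity) has dimensions [L T^-1].
q (charge) has dimensions [I T].
B (magnetic field) has dimensions [I^-1 M T^-2].

Left side: [L M T^-2]
Right side: [I^2 L M^-1 T^2]

The two sides have different dimensions, so the equation is NOT dimensionally consistent.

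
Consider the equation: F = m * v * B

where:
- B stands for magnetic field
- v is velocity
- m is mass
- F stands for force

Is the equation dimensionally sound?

No

B (magnetic field) has dimensions [I^-1 M T^-2].
v (velocity) has dimensions [L T^-1].
m (mass) has dimensions [M].
F (force) has dimensions [L M T^-2].

Left side: [L M T^-2]
Right side: [I^-1 L M^2 T^-3]

The two sides have different dimensions, so the equation is NOT dimensionally consistent.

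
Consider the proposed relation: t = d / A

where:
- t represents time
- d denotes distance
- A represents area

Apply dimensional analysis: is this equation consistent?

No

t (time) has dimensions [T].
d (distance) has dimensions [L].
A (area) has dimensions [L^2].

Left side: [T]
Right side: [L^-1]

The two sides have different dimensions, so the equation is NOT dimensionally consistent.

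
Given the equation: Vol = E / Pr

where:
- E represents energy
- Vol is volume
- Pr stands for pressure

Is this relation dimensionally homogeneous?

Yes

E (energy) has dimensions [L^2 M T^-2].
Vol (volume) has dimensions [L^3].
Pr (pressure) has dimensions [L^-1 M T^-2].

Left side: [L^3]
Right side: [L^3]

Both sides have the same dimensions, so the equation is dimensionally consistent.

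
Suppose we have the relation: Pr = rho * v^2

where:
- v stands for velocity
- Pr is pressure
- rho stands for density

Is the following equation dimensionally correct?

Yes

v (velocity) has dimensions [L T^-1].
Pr (pressure) has dimensions [L^-1 M T^-2].
rho (density) has dimensions [L^-3 M].

Left side: [L^-1 M T^-2]
Right side: [L^-1 M T^-2]

Both sides have the same dimensions, so the equation is dimensionally consistent.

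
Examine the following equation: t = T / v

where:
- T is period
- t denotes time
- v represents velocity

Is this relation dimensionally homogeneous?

No

T (period) has dimensions [T].
t (time) has dimensions [T].
v (velocity) has dimensions [L T^-1].

Left side: [T]
Right side: [L^-1 T^2]

The two sides have different dimensions, so the equation is NOT dimensionally consistent.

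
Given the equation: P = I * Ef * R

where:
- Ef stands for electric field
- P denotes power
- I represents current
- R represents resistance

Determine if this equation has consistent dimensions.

No

Ef (electric field) has dimensions [I^-1 L M T^-3].
P (power) has dimensions [L^2 M T^-3].
I (current) has dimensions [I].
R (resistance) has dimensions [I^-2 L^2 M T^-3].

Left side: [L^2 M T^-3]
Right side: [I^-2 L^3 M^2 T^-6]

The two sides have different dimensions, so the equation is NOT dimensionally consistent.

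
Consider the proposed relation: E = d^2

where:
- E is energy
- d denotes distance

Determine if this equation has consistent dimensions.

No

E (energy) has dimensions [L^2 M T^-2].
d (distance) has dimensions [L].

Left side: [L^2 M T^-2]
Right side: [L^2]

The two sides have different dimensions, so the equation is NOT dimensionally consistent.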